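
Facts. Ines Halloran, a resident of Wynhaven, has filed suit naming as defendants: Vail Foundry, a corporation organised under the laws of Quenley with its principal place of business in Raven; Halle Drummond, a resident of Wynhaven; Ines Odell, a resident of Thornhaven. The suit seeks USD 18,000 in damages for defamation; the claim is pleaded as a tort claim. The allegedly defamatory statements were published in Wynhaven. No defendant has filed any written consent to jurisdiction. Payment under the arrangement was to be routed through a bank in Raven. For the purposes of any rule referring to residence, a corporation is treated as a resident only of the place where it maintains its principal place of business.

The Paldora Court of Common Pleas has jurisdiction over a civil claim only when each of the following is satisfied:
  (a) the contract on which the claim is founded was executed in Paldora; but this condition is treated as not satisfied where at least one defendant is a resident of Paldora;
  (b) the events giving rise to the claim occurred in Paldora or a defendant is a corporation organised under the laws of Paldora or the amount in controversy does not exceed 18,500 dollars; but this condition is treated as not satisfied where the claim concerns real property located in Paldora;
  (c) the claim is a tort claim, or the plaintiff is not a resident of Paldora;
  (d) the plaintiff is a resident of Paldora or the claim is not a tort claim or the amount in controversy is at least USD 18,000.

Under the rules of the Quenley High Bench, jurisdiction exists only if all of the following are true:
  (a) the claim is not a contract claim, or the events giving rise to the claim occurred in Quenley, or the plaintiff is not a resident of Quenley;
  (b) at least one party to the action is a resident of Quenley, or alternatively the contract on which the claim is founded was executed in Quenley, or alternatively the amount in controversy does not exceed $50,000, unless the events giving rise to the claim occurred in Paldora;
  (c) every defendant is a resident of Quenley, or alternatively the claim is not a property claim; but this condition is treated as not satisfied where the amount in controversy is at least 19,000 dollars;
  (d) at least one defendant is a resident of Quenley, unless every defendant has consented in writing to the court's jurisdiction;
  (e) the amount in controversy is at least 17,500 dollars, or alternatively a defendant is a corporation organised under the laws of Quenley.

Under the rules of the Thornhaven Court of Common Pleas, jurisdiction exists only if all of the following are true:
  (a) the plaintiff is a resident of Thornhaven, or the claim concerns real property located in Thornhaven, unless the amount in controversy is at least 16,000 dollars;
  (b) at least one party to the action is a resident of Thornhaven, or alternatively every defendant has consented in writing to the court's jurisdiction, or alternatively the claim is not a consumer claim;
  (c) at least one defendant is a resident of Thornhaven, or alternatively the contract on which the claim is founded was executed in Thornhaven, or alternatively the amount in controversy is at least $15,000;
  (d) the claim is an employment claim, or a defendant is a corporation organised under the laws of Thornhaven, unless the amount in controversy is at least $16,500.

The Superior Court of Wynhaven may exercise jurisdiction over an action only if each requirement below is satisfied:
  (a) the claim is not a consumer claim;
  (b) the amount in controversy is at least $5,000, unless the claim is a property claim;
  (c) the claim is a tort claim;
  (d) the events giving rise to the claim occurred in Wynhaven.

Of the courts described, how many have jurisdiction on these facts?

The Paldora Court of Common Pleas:
  (a) No contract (and hence no place of execution) is alleged. Fails.
  (b) The amount in controversy is USD 18,000, within the $18,500 ceiling, which satisfies one of the alternatives. The exception is not triggered, since the claim does not concern real property. Satisfied.
  (c) The claim is a tort claim — that alternative is enough. Condition met.
  (d) The amount in controversy is 18,000 dollars, which meets the USD 18,000 floor, so one alternative holds. Condition met.
  → At least one condition fails; no jurisdiction.
The Quenley High Bench:
  (a) The claim is a tort claim, not a contract claim, which satisfies one of the alternatives. Met.
  (b) The amount in controversy is 18,000 dollars, within the $50,000 ceiling, so this disjunct is met. Met.
  (c) The claim is a tort claim, not a property claim, so one alternative holds. And the carve-out is inapplicable — the amount in controversy is 18,000 dollars, below the $19,000 floor. Met.
  (d) No defendant resides in Quenley (they reside in Raven, Wynhaven, Thornhaven). The proviso offers no rescue either, since no such written consent has been filed. Not satisfied.
  (e) The amount in controversy is USD 18,000, which meets the 17,500 dollars floor — that alternative is enough. Condition met.
  → The court lacks jurisdiction.
The Thornhaven Court of Common Pleas:
  (a) The plaintiff resides in Wynhaven, not Thornhaven; the claim does not concern real property — no alternative holds. The proviso rescues it, though: the amount in controversy is 18,000 dollars, which meets the $16,000 floor. Met.
  (b) Ines Odell resides in Thornhaven, which satisfies one of the alternatives. Condition met.
  (c) Ines Odell resides in Thornhaven, which satisfies one of the alternatives. Condition met.
  (d) The claim is a tort claim, not an employment claim; the corporate defendant(s) are organised in Quenley, not Thornhaven — every alternative fails. But the amount in controversy is 18,000 dollars, which meets the 16,500 dollars floor, and the 'unless' clause therefore excuses the requirement. Satisfied.
  → All conditions met; jurisdiction exists.
The Superior Court of Wynhaven:
  (a) The claim is a tort claim, not a consumer claim. Met.
  (b) The amount in controversy is $18,000, which meets the USD 5,000 floor. Condition met.
  (c) The claim is a tort claim. Condition met.
  (d) The operative events occurred in Wynhaven. Satisfied.
  → The court has jurisdiction.
Courts with jurisdiction: the Thornhaven Court of Common Pleas, the Superior Court of Wynhaven — 2 in total.

2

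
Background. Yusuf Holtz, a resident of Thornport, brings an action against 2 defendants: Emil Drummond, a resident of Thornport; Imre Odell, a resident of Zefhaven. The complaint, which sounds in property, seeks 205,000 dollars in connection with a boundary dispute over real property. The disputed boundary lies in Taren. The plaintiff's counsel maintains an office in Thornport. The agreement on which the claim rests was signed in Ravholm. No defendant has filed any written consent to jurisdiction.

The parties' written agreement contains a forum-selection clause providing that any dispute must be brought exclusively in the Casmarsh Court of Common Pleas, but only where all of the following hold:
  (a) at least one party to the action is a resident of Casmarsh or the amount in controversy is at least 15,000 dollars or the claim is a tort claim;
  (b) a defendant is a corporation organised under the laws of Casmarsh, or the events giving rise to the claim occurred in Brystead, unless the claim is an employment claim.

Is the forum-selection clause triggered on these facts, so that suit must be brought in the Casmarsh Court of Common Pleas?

The Casmarsh Court of Common Pleas:
  (a) The amount in controversy is USD 205,000, which meets the USD 15,000 floor — that alternative is enough. Condition met.
  (b) No defendant is a corporation; the operative events occurred in Taren, not Brystead — every alternative fails. And the claim is a property claim, not an employment claim, so the proviso does not save it. Not met.
  → The clause does not apply.

No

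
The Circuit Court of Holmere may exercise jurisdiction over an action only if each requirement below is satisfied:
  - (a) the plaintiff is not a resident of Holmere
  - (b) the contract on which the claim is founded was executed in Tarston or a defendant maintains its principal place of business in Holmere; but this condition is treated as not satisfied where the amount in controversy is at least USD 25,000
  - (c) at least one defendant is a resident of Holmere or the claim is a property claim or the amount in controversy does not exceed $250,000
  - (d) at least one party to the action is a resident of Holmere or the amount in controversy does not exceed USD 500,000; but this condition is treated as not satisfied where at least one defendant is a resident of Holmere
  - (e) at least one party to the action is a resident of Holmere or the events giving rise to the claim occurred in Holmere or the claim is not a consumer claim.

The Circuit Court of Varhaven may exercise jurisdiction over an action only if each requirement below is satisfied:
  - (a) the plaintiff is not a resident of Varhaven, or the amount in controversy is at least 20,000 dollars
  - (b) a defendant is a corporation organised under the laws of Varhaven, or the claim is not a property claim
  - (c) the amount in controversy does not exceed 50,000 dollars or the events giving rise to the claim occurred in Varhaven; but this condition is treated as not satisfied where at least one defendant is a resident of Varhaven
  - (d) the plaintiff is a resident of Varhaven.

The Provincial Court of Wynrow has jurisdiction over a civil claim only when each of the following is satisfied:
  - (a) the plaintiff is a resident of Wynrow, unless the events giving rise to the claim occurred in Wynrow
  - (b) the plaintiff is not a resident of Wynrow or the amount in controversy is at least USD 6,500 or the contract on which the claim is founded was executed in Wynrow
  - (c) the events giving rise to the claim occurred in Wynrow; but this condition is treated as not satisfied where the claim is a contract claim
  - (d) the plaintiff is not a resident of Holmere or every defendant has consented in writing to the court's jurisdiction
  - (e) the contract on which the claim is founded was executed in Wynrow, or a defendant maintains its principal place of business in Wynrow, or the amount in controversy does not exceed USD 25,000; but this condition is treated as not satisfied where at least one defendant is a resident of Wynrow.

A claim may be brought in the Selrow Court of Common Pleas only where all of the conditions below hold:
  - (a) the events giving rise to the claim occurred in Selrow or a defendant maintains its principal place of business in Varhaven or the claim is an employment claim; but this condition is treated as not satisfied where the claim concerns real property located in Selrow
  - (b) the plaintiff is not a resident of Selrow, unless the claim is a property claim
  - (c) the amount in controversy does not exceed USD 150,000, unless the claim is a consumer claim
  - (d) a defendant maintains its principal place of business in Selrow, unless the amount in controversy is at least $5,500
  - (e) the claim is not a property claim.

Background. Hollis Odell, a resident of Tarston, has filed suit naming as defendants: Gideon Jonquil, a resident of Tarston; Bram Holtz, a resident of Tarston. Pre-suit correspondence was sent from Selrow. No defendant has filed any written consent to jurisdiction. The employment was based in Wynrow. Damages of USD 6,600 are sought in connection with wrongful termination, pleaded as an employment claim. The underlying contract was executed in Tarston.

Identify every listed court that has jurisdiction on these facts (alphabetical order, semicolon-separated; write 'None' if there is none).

The Circuit Court of Holmere:
  (a) The plaintiff resides in Tarston, which is not Holmere. Satisfied.
  (b) The contract was executed in Tarston, so this disjunct is met. And the carve-out is inapplicable — the amount in controversy is $6,600, below the 25,000 dollars floor. Satisfied.
  (c) The amount in controversy is 6,600 dollars, within the $250,000 ceiling, so one alternative holds. Satisfied.
  (d) The amount in controversy is $6,600, within the $500,000 ceiling, so one alternative holds. And the carve-out is inapplicable — no defendant resides in Holmere (they reside in Tarston, Tarston). Satisfied.
  (e) The claim is an employment claim, not a consumer claim — that alternative is enough. Condition met.
  → Every requirement is satisfied — jurisdiction.
The Circuit Court of Varhaven:
  (a) The plaintiff resides in Tarston, which is not Varhaven, so one alternative holds. Condition met.
  (b) The claim is an employment claim, not a property claim, which satisfies one of the alternatives. Satisfied.
  (c) The amount in controversy is 6,600 dollars, within the USD 50,000 ceiling, so this disjunct is met. And the carve-out is inapplicable — no defendant resides in Varhaven (they reside in Tarston, Tarston). Met.
  (d) The plaintiff resides in Tarston, not Varhaven. Condition not met.
  → No jurisdiction.
The Provincial Court of Wynrow:
  (a) The plaintiff resides in Tarston, not Wynrow. The proviso rescues it, though: the operative events occurred in Wynrow. Satisfied.
  (b) The plaintiff resides in Tarston, which is not Wynrow, so this disjunct is met. Met.
  (c) The operative events occurred in Wynrow. The exception is not triggered, since the claim is an employment claim, not a contract claim. Satisfied.
  (d) The plaintiff resides in Tarston, which is not Holmere, so this disjunct is met. Condition met.
  (e) The amount in controversy is $6,600, within the USD 25,000 ceiling, so one alternative holds. And the carve-out is inapplicable — no defendant resides in Wynrow (they reside in Tarston, Tarston). Satisfied.
  → Jurisdiction lies.
The Selrow Court of Common Pleas:
  (a) The claim is an employment claim, so this disjunct is met. The carve-out does not apply: the claim does not concern real property. Met.
  (b) The plaintiff resides in Tarston, which is not Selrow. Satisfied.
  (c) The amount in controversy is USD 6,600, within the $150,000 ceiling. Met.
  (d) No defendant is a corporation. However, the amount in controversy is $6,600, which meets the $5,500 floor, so the 'unless' proviso supplies this condition. Condition met.
  (e) The claim is an employment claim, not a property claim. Satisfied.
  → The court has jurisdiction.

the Circuit Court of Holmere; the Provincial Court of Wynrow; the Selrow Court of Common Pleas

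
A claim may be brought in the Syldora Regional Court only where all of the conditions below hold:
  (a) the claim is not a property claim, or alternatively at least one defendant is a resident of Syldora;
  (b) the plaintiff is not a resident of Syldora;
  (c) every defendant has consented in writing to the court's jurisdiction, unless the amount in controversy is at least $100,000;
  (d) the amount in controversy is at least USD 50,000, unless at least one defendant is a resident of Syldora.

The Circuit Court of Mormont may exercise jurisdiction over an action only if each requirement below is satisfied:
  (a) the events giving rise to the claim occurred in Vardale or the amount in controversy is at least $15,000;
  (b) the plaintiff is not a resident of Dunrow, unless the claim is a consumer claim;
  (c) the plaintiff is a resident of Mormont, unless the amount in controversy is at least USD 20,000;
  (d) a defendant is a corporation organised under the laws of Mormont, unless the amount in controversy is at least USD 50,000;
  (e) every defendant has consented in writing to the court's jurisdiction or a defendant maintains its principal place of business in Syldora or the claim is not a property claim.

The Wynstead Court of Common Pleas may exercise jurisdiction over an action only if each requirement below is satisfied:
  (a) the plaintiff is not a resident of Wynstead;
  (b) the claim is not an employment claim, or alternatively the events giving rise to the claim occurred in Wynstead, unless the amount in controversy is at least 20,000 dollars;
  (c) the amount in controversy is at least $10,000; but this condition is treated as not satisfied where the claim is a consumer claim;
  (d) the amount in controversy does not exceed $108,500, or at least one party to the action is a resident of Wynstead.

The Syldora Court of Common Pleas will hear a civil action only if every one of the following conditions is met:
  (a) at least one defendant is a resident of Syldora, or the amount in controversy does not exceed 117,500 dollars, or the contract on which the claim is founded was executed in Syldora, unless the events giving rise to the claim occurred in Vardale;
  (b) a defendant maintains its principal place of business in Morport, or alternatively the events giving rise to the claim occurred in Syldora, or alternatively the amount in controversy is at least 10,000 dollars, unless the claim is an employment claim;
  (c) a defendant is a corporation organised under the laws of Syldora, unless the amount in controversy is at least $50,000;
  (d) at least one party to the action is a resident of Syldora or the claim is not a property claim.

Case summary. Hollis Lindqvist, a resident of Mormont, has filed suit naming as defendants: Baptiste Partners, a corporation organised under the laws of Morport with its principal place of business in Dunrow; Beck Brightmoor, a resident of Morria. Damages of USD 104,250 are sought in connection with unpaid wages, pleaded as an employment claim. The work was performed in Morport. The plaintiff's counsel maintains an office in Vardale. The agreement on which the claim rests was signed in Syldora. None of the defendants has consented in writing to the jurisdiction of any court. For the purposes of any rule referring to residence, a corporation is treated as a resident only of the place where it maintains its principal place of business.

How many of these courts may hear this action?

4

The Syldora Regional Court:
  (a) The claim is an employment claim, not a property claim, so this disjunct is met. Satisfied.
  (b) The plaintiff resides in Mormont, which is not Syldora. Satisfied.
  (c) No such written consent has been filed. But the amount in controversy is USD 104,250, which meets the $100,000 floor, and the 'unless' clause therefore excuses the requirement. Met.
  (d) The amount in controversy is 104,250 dollars, which meets the $50,000 floor. Condition met.
  → The court has jurisdiction.
The Circuit Court of Mormont:
  (a) The amount in controversy is 104,250 dollars, which meets the $15,000 floor — that alternative is enough. Satisfied.
  (b) The plaintiff resides in Mormont, which is not Dunrow. Met.
  (c) The plaintiff resides in Mormont. Satisfied.
  (d) The corporate defendant(s) are organised in Morport, not Mormont. However, the amount in controversy is USD 104,250, which meets the 50,000 dollars floor, so the 'unless' proviso supplies this condition. Condition met.
  (e) The claim is an employment claim, not a property claim — that alternative is enough. Satisfied.
  → All conditions met; jurisdiction exists.
The Wynstead Court of Common Pleas:
  (a) The plaintiff resides in Mormont, which is not Wynstead. Met.
  (b) The claim is an employment claim; the operative events occurred in Morport, not Wynstead — none of the alternatives is met. However, the amount in controversy is USD 104,250, which meets the 20,000 dollars floor, so the 'unless' proviso supplies this condition. Satisfied.
  (c) The amount in controversy is $104,250, which meets the $10,000 floor. The carve-out does not apply: the claim is an employment claim, not a consumer claim. Condition met.
  (d) The amount in controversy is USD 104,250, within the 108,500 dollars ceiling, which satisfies one of the alternatives. Satisfied.
  → All conditions met; jurisdiction exists.
The Syldora Court of Common Pleas:
  (a) The amount in controversy is 104,250 dollars, within the USD 117,500 ceiling, so this disjunct is met. Satisfied.
  (b) The amount in controversy is 104,250 dollars, which meets the $10,000 floor, so this disjunct is met. Met.
  (c) The corporate defendant(s) are organised in Morport, not Syldora. However, the amount in controversy is USD 104,250, which meets the $50,000 floor, so the 'unless' proviso supplies this condition. Satisfied.
  (d) The claim is an employment claim, not a property claim, so one alternative holds. Satisfied.
  → Every requirement is satisfied — jurisdiction.
Courts with jurisdiction: the Syldora Regional Court, the Circuit Court of Mormont, the Wynstead Court of Common Pleas, the Syldora Court of Common Pleas — 4 in total.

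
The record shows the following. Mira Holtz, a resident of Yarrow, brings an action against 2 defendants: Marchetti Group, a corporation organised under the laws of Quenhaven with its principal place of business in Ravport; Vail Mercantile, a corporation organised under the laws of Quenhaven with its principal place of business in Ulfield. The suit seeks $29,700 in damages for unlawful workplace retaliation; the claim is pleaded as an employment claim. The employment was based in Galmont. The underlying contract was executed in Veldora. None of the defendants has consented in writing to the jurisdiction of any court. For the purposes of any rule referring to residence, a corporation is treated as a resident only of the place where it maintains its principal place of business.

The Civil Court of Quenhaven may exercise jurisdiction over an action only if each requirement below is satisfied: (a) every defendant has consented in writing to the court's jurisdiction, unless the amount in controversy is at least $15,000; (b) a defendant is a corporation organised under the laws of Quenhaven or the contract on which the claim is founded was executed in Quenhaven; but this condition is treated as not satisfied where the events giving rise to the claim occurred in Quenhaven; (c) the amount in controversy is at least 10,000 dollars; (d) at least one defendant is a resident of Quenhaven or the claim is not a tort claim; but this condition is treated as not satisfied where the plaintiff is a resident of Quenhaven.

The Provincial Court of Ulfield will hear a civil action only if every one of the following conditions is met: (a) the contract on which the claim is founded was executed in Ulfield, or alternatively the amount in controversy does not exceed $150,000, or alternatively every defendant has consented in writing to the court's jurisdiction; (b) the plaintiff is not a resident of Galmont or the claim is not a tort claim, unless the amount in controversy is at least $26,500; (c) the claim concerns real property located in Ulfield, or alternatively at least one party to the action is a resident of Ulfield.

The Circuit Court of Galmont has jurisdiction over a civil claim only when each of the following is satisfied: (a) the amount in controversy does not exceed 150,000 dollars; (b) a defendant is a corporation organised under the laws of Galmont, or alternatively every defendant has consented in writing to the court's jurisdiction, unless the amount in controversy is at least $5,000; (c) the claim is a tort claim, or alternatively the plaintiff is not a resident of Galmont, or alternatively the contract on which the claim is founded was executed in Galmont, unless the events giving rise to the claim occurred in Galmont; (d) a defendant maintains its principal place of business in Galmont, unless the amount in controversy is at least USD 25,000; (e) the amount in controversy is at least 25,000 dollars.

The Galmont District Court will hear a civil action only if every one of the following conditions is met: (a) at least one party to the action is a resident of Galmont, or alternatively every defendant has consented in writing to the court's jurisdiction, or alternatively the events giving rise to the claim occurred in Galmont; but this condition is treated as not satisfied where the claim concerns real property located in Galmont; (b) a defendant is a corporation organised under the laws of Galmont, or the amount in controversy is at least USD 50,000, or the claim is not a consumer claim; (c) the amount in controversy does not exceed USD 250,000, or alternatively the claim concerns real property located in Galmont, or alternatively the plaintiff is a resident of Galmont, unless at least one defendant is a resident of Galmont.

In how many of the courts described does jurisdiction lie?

4

The Civil Court of Quenhaven:
  (a) No such written consent has been filed. However, the amount in controversy is 29,700 dollars, which meets the $15,000 floor, so the 'unless' proviso supplies this condition. Satisfied.
  (b) Marchetti Group is organised under the laws of Quenhaven, so this disjunct is met. The carve-out does not apply: the operative events occurred in Galmont, not Quenhaven. Met.
  (c) The amount in controversy is USD 29,700, which meets the USD 10,000 floor. Condition met.
  (d) The claim is an employment claim, not a tort claim, which satisfies one of the alternatives. And the carve-out is inapplicable — the plaintiff resides in Yarrow, not Quenhaven. Condition met.
  → Every requirement is satisfied — jurisdiction.
The Provincial Court of Ulfield:
  (a) The amount in controversy is 29,700 dollars, within the USD 150,000 ceiling — that alternative is enough. Met.
  (b) The plaintiff resides in Yarrow, which is not Galmont, so one alternative holds. Condition met.
  (c) Vail Mercantile resides in Ulfield, which satisfies one of the alternatives. Met.
  → Every requirement is satisfied — jurisdiction.
The Circuit Court of Galmont:
  (a) The amount in controversy is USD 29,700, within the $150,000 ceiling. Condition met.
  (b) The corporate defendant(s) are organised in Quenhaven, not Galmont; no such written consent has been filed — no alternative holds. However, the amount in controversy is $29,700, which meets the USD 5,000 floor, so the 'unless' proviso supplies this condition. Satisfied.
  (c) The plaintiff resides in Yarrow, which is not Galmont, so one alternative holds. Condition met.
  (d) The corporate defendant(s) have their principal place of business in Ravport, Ulfield, not Galmont. The proviso rescues it, though: the amount in controversy is 29,700 dollars, which meets the USD 25,000 floor. Satisfied.
  (e) The amount in controversy is USD 29,700, which meets the USD 25,000 floor. Met.
  → All conditions met; jurisdiction exists.
The Galmont District Court:
  (a) The operative events occurred in Galmont, so this disjunct is met. The exception is not triggered, since the claim does not concern real property. Met.
  (b) The claim is an employment claim, not a consumer claim, so this disjunct is met. Met.
  (c) The amount in controversy is $29,700, within the USD 250,000 ceiling — that alternative is enough. Satisfied.
  → The court has jurisdiction.
Courts with jurisdiction: the Civil Court of Quenhaven, the Provincial Court of Ulfield, the Circuit Court of Galmont, the Galmont District Court — 4 in total.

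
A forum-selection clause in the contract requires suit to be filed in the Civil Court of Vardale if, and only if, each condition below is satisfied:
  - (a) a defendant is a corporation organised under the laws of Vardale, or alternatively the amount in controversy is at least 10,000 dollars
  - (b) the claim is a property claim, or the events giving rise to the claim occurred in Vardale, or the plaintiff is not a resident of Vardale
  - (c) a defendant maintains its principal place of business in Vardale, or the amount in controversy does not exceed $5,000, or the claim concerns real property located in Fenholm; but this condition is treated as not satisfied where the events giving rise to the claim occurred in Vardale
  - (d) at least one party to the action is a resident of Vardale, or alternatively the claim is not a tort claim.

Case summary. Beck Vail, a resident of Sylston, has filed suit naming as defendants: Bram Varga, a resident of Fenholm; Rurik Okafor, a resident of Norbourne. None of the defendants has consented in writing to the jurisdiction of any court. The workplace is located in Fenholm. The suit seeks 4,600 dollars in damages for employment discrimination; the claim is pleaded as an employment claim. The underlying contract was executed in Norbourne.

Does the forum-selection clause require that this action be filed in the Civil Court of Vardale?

No

The Civil Court of Vardale:
  (a) No defendant is a corporation; the amount in controversy is USD 4,600, below the 10,000 dollars floor — every alternative fails. Condition not met.
  (b) The plaintiff resides in Sylston, which is not Vardale, so one alternative holds. Condition met.
  (c) The amount in controversy is $4,600, within the USD 5,000 ceiling, so this disjunct is met. The exception is not triggered, since the operative events occurred in Fenholm, not Vardale. Satisfied.
  (d) The claim is an employment claim, not a tort claim, which satisfies one of the alternatives. Condition met.
  → The clause does not apply.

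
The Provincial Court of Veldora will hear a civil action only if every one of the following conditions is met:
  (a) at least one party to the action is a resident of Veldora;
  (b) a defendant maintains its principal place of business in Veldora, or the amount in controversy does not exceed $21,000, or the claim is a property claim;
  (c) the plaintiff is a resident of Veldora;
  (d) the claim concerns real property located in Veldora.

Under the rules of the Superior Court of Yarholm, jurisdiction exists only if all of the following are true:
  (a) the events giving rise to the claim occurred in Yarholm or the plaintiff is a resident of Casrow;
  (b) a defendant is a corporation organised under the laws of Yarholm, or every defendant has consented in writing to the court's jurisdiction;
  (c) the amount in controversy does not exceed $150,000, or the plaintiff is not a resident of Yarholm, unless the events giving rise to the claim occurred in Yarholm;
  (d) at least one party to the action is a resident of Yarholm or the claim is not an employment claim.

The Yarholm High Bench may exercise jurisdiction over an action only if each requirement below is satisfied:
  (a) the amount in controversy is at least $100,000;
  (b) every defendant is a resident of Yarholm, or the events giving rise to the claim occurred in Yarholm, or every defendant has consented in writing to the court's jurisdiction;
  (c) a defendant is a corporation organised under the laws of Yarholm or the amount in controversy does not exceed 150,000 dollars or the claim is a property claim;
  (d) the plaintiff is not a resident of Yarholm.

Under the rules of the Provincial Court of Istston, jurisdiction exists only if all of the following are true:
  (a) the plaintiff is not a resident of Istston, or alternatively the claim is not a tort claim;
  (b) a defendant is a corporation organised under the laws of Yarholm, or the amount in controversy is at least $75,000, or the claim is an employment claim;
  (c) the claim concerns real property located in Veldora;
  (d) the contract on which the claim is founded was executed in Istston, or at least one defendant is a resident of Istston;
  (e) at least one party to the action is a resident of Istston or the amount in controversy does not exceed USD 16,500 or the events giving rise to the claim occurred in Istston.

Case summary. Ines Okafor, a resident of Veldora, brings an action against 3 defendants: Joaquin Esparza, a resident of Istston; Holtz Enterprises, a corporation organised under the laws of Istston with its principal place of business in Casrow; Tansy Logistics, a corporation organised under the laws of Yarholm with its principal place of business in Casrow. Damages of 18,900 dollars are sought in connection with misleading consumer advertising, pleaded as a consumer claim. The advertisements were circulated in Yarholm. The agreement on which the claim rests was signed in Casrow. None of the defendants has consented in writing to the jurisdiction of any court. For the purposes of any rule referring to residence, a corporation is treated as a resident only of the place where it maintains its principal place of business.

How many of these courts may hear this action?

The Provincial Court of Veldora:
  (a) Ines Okafor resides in Veldora. Met.
  (b) The amount in controversy is $18,900, within the USD 21,000 ceiling, so this disjunct is met. Condition met.
  (c) The plaintiff resides in Veldora. Met.
  (d) The claim does not concern real property. Not met.
  → At least one condition fails; no jurisdiction.
The Superior Court of Yarholm:
  (a) The operative events occurred in Yarholm, which satisfies one of the alternatives. Met.
  (b) Tansy Logistics is organised under the laws of Yarholm, so this disjunct is met. Satisfied.
  (c) The amount in controversy is 18,900 dollars, within the 150,000 dollars ceiling, which satisfies one of the alternatives. Met.
  (d) The claim is a consumer claim, not an employment claim, which satisfies one of the alternatives. Condition met.
  → Jurisdiction lies.
The Yarholm High Bench:
  (a) The amount in controversy is $18,900, below the 100,000 dollars floor. Not met.
  (b) The operative events occurred in Yarholm, so this disjunct is met. Condition met.
  (c) Tansy Logistics is organised under the laws of Yarholm, which satisfies one of the alternatives. Condition met.
  (d) The plaintiff resides in Veldora, which is not Yarholm. Condition met.
  → At least one condition fails; no jurisdiction.
The Provincial Court of Istston:
  (a) The plaintiff resides in Veldora, which is not Istston, so this disjunct is met. Satisfied.
  (b) Tansy Logistics is organised under the laws of Yarholm, which satisfies one of the alternatives. Met.
  (c) The claim does not concern real property. Condition not met.
  (d) Joaquin Esparza resides in Istston — that alternative is enough. Condition met.
  (e) Joaquin Esparza resides in Istston, so one alternative holds. Condition met.
  → Not every requirement is met — no jurisdiction.
Courts with jurisdiction: the Superior Court of Yarholm — 1 in total.

1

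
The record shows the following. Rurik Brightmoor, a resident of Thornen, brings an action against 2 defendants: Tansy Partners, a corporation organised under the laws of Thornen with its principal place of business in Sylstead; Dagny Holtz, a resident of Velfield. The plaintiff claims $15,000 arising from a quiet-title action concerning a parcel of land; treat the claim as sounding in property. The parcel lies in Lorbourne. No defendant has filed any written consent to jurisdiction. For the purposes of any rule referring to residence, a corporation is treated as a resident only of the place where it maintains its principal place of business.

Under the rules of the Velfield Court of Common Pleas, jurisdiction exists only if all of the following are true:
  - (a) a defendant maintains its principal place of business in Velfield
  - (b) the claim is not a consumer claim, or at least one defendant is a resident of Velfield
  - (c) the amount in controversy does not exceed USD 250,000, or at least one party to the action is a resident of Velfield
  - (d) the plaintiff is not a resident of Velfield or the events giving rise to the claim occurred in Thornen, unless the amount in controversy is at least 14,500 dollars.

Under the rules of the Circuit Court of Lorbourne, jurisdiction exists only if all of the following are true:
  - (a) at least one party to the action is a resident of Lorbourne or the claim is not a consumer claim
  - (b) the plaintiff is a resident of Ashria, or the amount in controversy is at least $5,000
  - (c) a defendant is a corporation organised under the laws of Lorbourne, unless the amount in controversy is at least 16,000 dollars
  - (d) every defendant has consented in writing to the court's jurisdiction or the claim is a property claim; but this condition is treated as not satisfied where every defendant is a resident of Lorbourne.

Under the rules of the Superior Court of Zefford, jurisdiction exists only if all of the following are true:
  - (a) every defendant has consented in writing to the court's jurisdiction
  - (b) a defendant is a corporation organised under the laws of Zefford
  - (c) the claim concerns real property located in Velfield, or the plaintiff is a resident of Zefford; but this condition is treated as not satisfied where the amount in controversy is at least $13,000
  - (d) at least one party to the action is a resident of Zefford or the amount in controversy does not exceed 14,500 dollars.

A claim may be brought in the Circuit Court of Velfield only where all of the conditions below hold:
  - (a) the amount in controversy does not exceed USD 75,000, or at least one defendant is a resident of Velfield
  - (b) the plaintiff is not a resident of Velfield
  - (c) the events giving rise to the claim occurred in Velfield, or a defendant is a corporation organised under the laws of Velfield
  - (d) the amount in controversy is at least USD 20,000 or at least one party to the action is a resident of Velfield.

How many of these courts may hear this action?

The Velfield Court of Common Pleas:
  (a) The corporate defendant(s) have their principal place of business in Sylstead, not Velfield. Fails.
  (b) The claim is a property claim, not a consumer claim, which satisfies one of the alternatives. Satisfied.
  (c) The amount in controversy is USD 15,000, within the $250,000 ceiling, so this disjunct is met. Satisfied.
  (d) The plaintiff resides in Thornen, which is not Velfield, so this disjunct is met. Condition met.
  → No jurisdiction.
The Circuit Court of Lorbourne:
  (a) The claim is a property claim, not a consumer claim, which satisfies one of the alternatives. Satisfied.
  (b) The amount in controversy is 15,000 dollars, which meets the $5,000 floor, which satisfies one of the alternatives. Condition met.
  (c) The corporate defendant(s) are organised in Thornen, not Lorbourne. Nor does the 'unless' clause help: the amount in controversy is 15,000 dollars, below the $16,000 floor. Condition not met.
  (d) The claim is a property claim, so one alternative holds. The exception is not triggered, since the defendants reside as follows — Tansy Partners in Sylstead, Dagny Holtz in Velfield — not all in Lorbourne. Met.
  → No jurisdiction.
The Superior Court of Zefford:
  (a) No such written consent has been filed. Not satisfied.
  (b) The corporate defendant(s) are organised in Thornen, not Zefford. Condition not met.
  (c) The property lies in Lorbourne, not Velfield; the plaintiff resides in Thornen, not Zefford — no alternative holds. Not met.
  (d) No party resides in Zefford; the amount in controversy is USD 15,000, above the USD 14,500 ceiling — none of the alternatives is met. Not met.
  → No jurisdiction.
The Circuit Court of Velfield:
  (a) The amount in controversy is 15,000 dollars, within the 75,000 dollars ceiling, which satisfies one of the alternatives. Condition met.
  (b) The plaintiff resides in Thornen, which is not Velfield. Met.
  (c) The operative events occurred in Lorbourne, not Velfield; the corporate defendant(s) are organised in Thornen, not Velfield — no alternative holds. Condition not met.
  (d) Dagny Holtz resides in Velfield, so this disjunct is met. Met.
  → Not every requirement is met — no jurisdiction.
No court satisfies all of its conditions.

0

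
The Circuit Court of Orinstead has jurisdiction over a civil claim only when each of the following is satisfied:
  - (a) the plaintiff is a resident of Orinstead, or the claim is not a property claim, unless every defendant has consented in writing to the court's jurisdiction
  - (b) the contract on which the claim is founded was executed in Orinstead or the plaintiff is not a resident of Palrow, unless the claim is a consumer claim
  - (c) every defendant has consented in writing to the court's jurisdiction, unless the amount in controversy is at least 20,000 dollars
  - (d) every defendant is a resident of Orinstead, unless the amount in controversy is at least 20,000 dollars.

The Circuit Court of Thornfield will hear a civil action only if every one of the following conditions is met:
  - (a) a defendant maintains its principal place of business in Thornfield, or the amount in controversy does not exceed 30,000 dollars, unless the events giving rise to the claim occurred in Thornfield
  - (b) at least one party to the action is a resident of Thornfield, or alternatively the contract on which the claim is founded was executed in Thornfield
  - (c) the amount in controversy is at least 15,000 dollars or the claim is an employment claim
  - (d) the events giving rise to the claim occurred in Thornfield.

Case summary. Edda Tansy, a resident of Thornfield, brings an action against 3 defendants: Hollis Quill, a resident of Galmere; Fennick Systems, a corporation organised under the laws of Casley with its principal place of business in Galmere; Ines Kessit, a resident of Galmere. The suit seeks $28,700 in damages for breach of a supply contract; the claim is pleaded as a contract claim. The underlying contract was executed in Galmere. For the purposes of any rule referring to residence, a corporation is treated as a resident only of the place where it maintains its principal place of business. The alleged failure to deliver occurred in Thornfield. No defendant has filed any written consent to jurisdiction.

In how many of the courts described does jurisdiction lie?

2

The Circuit Court of Orinstead:
  (a) The claim is a contract claim, not a property claim, so this disjunct is met. Condition met.
  (b) The plaintiff resides in Thornfield, which is not Palrow, which satisfies one of the alternatives. Satisfied.
  (c) No such written consent has been filed. The proviso rescues it, though: the amount in controversy is 28,700 dollars, which meets the USD 20,000 floor. Condition met.
  (d) The defendants reside as follows — Hollis Quill in Galmere, Fennick Systems in Galmere, Ines Kessit in Galmere — not all in Orinstead. But the amount in controversy is USD 28,700, which meets the 20,000 dollars floor, and the 'unless' clause therefore excuses the requirement. Condition met.
  → Every requirement is satisfied — jurisdiction.
The Circuit Court of Thornfield:
  (a) The amount in controversy is $28,700, within the 30,000 dollars ceiling, which satisfies one of the alternatives. Met.
  (b) Edda Tansy resides in Thornfield, so one alternative holds. Condition met.
  (c) The amount in controversy is 28,700 dollars, which meets the 15,000 dollars floor — that alternative is enough. Condition met.
  (d) The operative events occurred in Thornfield. Condition met.
  → All conditions met; jurisdiction exists.
Courts with jurisdiction: the Circuit Court of Orinstead, the Circuit Court of Thornfield — 2 in total.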